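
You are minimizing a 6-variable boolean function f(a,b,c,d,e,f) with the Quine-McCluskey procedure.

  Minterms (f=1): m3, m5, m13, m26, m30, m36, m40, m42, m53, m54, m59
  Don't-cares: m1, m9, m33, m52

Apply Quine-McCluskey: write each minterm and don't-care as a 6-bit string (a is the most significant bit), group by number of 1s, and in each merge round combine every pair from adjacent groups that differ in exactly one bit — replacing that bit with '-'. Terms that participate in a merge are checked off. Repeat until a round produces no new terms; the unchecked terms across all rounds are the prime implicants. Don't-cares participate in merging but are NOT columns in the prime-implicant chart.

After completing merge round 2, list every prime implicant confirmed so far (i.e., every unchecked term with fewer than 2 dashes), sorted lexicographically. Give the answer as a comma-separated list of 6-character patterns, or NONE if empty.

-00001, 0000-1, 011-10, 1-0100, 1010-0, 1101-0, 11010-, 111011

[col 0] 000001*, 000011*, 000101*, 001001*, 001101*, 011010*, 011110*, 100001*, 100100*, 101000*, 101010*, 110100*, 110101*, 110110*, 111011
[col 1] -00001, 00-001*, 00-101*, 000-01*, 0000-1, 001-01*, 011-10, 1-0100, 1010-0, 1101-0, 11010-
[col 2] 00--01
Prime implicants: -00001, 00--01, 0000-1, 011-10, 1-0100, 1010-0, 1101-0, 11010-, 111011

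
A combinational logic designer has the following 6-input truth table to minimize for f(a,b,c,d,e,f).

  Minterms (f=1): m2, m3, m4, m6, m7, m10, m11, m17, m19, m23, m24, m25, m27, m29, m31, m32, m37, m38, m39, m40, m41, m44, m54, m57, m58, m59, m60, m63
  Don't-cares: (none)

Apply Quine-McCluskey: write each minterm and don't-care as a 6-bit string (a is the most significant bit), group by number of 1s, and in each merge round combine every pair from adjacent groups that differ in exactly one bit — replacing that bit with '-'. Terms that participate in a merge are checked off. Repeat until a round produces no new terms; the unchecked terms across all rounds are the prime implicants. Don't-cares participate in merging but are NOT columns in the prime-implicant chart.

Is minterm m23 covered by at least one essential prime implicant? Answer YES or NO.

Round 0: 000010✓ 000011✓ 000100✓ 000110✓ 000111✓ 001010✓ 001011✓ 010001✓ 010011✓ 010111✓ 011000✓ 011001✓ 011011✓ 011101✓ 011111✓ 100000✓ 100101✓ 100110✓ 100111✓ 101000✓ 101001✓ 101100✓ 110110✓ 111001✓ 111010✓ 111011✓ 111100✓ 111111✓
Round 1: -00110✓ -00111✓ -11001✓ -11011✓ -11111✓ 0-0011✓ 0-0111✓ 0-1011✓ 00-010✓ 00-011✓ 000-10✓ 000-11✓ 00001-✓ 0001-0 00011-✓ 00101-✓ 01-001✓ 01-011✓ 01-111✓ 010-11✓ 0100-1✓ 011-01✓ 011-11✓ 0110-1✓ 01100- 0111-1✓ 1-0110 1-1001 1-1100 10-000 1001-1 10011-✓ 101-00 10100- 111-11✓ 1110-1✓ 11101-
Round 2: -0011- -11-11 -110-1 0--011 0-0-11 00-01- 000-1- 01--11 01-0-1 011--1
PIs = {-0011-, -11-11, -110-1, 0--011, 0-0-11, 00-01-, 000-1-, 0001-0, 01--11, 01-0-1, 011--1, 01100-, 1-0110, 1-1001, 1-1100, 10-000, 1001-1, 101-00, 10100-, 11101-}
Coverage chart:
  m2: 00-01-,000-1-
  m3: 0--011,0-0-11,00-01-,000-1-
  m4: 0001-0 ←essential
  m6: -0011-,000-1-,0001-0
  m7: -0011-,0-0-11,000-1-
  m10: 00-01- ←essential
  m11: 0--011,00-01-
  m17: 01-0-1 ←essential
  m19: 0--011,0-0-11,01--11,01-0-1
  m23: 0-0-11,01--11
  m24: 01100- ←essential
  m25: -110-1,01-0-1,011--1,01100-
  m27: -11-11,-110-1,0--011,01--11,01-0-1,011--1
  m29: 011--1 ←essential
  m31: -11-11,01--11,011--1
  m32: 10-000 ←essential
  m37: 1001-1 ←essential
  m38: -0011-,1-0110
  m39: -0011-,1001-1
  m40: 10-000,101-00,10100-
  m41: 1-1001,10100-
  m44: 1-1100,101-00
  m54: 1-0110 ←essential
  m57: -110-1,1-1001
  m58: 11101- ←essential
  m59: -11-11,-110-1,11101-
  m60: 1-1100 ←essential
  m63: -11-11 ←essential
Essential: -11-11, 00-01-, 0001-0, 01-0-1, 011--1, 01100-, 1-0110, 1-1100, 10-000, 1001-1, 11101-

NO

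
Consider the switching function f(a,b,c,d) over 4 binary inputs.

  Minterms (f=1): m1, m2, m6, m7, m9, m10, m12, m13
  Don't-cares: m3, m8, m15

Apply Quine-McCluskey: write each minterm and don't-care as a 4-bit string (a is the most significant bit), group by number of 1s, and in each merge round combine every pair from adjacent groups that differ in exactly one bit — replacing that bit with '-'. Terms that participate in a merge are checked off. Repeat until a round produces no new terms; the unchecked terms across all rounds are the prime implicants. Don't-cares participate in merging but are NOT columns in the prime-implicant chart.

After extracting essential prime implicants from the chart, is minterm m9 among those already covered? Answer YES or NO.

YES

[col 0] 0001*, 0010*, 0011*, 0110*, 0111*, 1000*, 1001*, 1010*, 1100*, 1101*, 1111*
[col 1] -001, -010, -111, 0-10*, 0-11*, 00-1, 001-*, 011-*, 1-00*, 1-01*, 10-0, 100-*, 11-1, 110-*
[col 2] 0-1-, 1-0-
Prime implicants: -001, -010, -111, 0-1-, 00-1, 1-0-, 10-0, 11-1
PI chart (minterm → PIs covering it):
  1 | -001,00-1
  2 | -010,0-1-
  6 | 0-1-  (sole → essential)
  7 | -111,0-1-
  9 | -001,1-0-
  10 | -010,10-0
  12 | 1-0-  (sole → essential)
  13 | 1-0-,11-1
Essential prime implicants: 0-1-, 1-0-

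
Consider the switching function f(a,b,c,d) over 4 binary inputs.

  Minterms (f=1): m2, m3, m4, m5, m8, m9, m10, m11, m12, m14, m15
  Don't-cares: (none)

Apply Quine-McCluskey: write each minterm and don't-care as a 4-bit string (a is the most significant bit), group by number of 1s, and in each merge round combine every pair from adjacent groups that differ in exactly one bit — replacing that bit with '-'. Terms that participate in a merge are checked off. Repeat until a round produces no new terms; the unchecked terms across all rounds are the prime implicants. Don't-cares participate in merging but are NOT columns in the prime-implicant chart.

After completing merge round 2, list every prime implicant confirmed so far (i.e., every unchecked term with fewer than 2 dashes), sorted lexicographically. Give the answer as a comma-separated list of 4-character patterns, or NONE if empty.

size-2^0 implicants → 0010(✓)  0011(✓)  0100(✓)  0101(✓)  1000(✓)  1001(✓)  1010(✓)  1011(✓)  1100(✓)  1110(✓)  1111(✓)
size-2^1 implicants → -010(✓)  -011(✓)  -100  001-(✓)  010-  1-00(✓)  1-10(✓)  1-11(✓)  10-0(✓)  10-1(✓)  100-(✓)  101-(✓)  11-0(✓)  111-(✓)
size-2^2 implicants → -01-  1--0  1-1-  10--
Unchecked terms (primes): -01-, -100, 010-, 1--0, 1-1-, 10--

-100, 010-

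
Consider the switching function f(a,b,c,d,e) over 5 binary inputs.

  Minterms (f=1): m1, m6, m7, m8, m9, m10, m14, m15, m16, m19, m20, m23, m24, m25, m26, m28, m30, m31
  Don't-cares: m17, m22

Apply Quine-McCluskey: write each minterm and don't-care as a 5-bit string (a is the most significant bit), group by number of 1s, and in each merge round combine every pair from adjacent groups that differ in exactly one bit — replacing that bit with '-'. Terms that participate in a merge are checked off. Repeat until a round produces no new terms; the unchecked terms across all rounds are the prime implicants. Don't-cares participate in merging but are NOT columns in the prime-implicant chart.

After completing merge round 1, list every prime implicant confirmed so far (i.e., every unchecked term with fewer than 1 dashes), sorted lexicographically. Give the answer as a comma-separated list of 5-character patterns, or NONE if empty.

Round 0: 00001✓ 00110✓ 00111✓ 01000✓ 01001✓ 01010✓ 01110✓ 01111✓ 10000✓ 10001✓ 10011✓ 10100✓ 10110✓ 10111✓ 11000✓ 11001✓ 11010✓ 11100✓ 11110✓ 11111✓
Round 1: -0001✓ -0110✓ -0111✓ -1000✓ -1001✓ -1010✓ -1110✓ -1111✓ 0-001✓ 0-110✓ 0-111✓ 0011-✓ 01-10✓ 010-0✓ 0100-✓ 0111-✓ 1-000✓ 1-001✓ 1-100✓ 1-110✓ 1-111✓ 10-00✓ 10-11 100-1 1000-✓ 101-0✓ 1011-✓ 11-00✓ 11-10✓ 110-0✓ 1100-✓ 111-0✓ 1111-✓
Round 2: --001 --110✓ --111✓ -011-✓ -1-10 -10-0 -100- -111-✓ 0-11-✓ 1--00 1-00- 1-1-0 1-11-✓ 11--0
Round 3: --11-
PIs = {--001, --11-, -1-10, -10-0, -100-, 1--00, 1-00-, 1-1-0, 10-11, 100-1, 11--0}

NONE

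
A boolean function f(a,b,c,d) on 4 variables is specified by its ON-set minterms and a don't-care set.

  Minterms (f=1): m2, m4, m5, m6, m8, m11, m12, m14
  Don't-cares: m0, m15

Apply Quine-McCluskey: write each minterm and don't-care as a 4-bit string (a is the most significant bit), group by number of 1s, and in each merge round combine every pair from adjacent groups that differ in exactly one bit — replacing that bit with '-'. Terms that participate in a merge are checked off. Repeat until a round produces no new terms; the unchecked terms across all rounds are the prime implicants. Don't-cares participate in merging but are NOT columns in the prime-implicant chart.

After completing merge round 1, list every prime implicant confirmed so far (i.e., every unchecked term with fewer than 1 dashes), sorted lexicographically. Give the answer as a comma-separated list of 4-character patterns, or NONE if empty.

NONE

[col 0] 0000*, 0010*, 0100*, 0101*, 0110*, 1000*, 1011*, 1100*, 1110*, 1111*
[col 1] -000*, -100*, -110*, 0-00*, 0-10*, 00-0*, 01-0*, 010-, 1-00*, 1-11, 11-0*, 111-
[col 2] --00, -1-0, 0--0
Prime implicants: --00, -1-0, 0--0, 010-, 1-11, 111-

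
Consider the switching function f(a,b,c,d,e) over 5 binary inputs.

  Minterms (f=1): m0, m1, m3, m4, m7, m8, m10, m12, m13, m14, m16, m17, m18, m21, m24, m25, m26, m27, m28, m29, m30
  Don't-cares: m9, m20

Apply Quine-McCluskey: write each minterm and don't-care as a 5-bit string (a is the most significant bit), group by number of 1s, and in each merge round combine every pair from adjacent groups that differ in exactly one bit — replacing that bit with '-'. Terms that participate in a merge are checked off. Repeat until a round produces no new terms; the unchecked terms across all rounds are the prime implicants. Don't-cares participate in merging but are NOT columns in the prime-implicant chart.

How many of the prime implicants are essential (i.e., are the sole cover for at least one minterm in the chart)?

7

Round 0: 00000✓ 00001✓ 00011✓ 00100✓ 00111✓ 01000✓ 01001✓ 01010✓ 01100✓ 01101✓ 01110✓ 10000✓ 10001✓ 10010✓ 10100✓ 10101✓ 11000✓ 11001✓ 11010✓ 11011✓ 11100✓ 11101✓ 11110✓
Round 1: -0000✓ -0001✓ -0100✓ -1000✓ -1001✓ -1010✓ -1100✓ -1101✓ -1110✓ 0-000✓ 0-001✓ 0-100✓ 00-00✓ 00-11 000-1 0000-✓ 01-00✓ 01-01✓ 01-10✓ 010-0✓ 0100-✓ 011-0✓ 0110-✓ 1-000✓ 1-001✓ 1-010✓ 1-100✓ 1-101✓ 10-00✓ 10-01✓ 100-0✓ 1000-✓ 1010-✓ 11-00✓ 11-01✓ 11-10✓ 110-0✓ 110-1✓ 1100-✓ 1101-✓ 111-0✓ 1110-✓
Round 2: --000✓ --001✓ --100✓ -0-00✓ -000-✓ -1-00✓ -1-01✓ -1-10✓ -10-0✓ -100-✓ -11-0✓ -110-✓ 0--00✓ 0-00-✓ 01--0✓ 01-0-✓ 1--00✓ 1--01✓ 1-0-0 1-00-✓ 1-10-✓ 10-0-✓ 11--0✓ 11-0-✓ 110--
Round 3: ---00 --00- -1--0 -1-0- 1--0-
PIs = {---00, --00-, -1--0, -1-0-, 00-11, 000-1, 1--0-, 1-0-0, 110--}
Coverage chart:
  m0: ---00,--00-
  m1: --00-,000-1
  m3: 00-11,000-1
  m4: ---00 ←essential
  m7: 00-11 ←essential
  m8: ---00,--00-,-1--0,-1-0-
  m10: -1--0 ←essential
  m12: ---00,-1--0,-1-0-
  m13: -1-0- ←essential
  m14: -1--0 ←essential
  m16: ---00,--00-,1--0-,1-0-0
  m17: --00-,1--0-
  m18: 1-0-0 ←essential
  m21: 1--0- ←essential
  m24: ---00,--00-,-1--0,-1-0-,1--0-,1-0-0,110--
  m25: --00-,-1-0-,1--0-,110--
  m26: -1--0,1-0-0,110--
  m27: 110-- ←essential
  m28: ---00,-1--0,-1-0-,1--0-
  m29: -1-0-,1--0-
  m30: -1--0 ←essential
Essential: ---00, -1--0, -1-0-, 00-11, 1--0-, 1-0-0, 110--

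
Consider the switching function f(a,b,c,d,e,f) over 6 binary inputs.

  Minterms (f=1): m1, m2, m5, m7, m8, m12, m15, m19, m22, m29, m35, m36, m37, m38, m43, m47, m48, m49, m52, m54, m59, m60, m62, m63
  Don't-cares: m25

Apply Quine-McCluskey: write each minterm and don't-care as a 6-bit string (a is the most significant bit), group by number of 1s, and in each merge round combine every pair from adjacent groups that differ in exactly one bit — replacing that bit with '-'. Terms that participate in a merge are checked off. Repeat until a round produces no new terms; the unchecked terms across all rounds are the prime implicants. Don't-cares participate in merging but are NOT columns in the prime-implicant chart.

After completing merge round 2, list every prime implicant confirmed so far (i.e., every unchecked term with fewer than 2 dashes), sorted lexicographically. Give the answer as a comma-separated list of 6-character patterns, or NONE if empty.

size-2^0 implicants → 000001(✓)  000010  000101(✓)  000111(✓)  001000(✓)  001100(✓)  001111(✓)  010011  010110(✓)  011001(✓)  011101(✓)  100011(✓)  100100(✓)  100101(✓)  100110(✓)  101011(✓)  101111(✓)  110000(✓)  110001(✓)  110100(✓)  110110(✓)  111011(✓)  111100(✓)  111110(✓)  111111(✓)
size-2^1 implicants → -00101  -01111  -10110  00-111  000-01  0001-1  001-00  011-01  1-0100(✓)  1-0110(✓)  1-1011(✓)  1-1111(✓)  10-011  1001-0(✓)  10010-  101-11(✓)  11-100(✓)  11-110(✓)  110-00  11000-  1101-0(✓)  111-11(✓)  1111-0(✓)  11111-
size-2^2 implicants → 1-01-0  1-1-11  11-1-0
Unchecked terms (primes): -00101, -01111, -10110, 00-111, 000-01, 000010, 0001-1, 001-00, 010011, 011-01, 1-01-0, 1-1-11, 10-011, 10010-, 11-1-0, 110-00, 11000-, 11111-

-00101, -01111, -10110, 00-111, 000-01, 000010, 0001-1, 001-00, 010011, 011-01, 10-011, 10010-, 110-00, 11000-, 11111-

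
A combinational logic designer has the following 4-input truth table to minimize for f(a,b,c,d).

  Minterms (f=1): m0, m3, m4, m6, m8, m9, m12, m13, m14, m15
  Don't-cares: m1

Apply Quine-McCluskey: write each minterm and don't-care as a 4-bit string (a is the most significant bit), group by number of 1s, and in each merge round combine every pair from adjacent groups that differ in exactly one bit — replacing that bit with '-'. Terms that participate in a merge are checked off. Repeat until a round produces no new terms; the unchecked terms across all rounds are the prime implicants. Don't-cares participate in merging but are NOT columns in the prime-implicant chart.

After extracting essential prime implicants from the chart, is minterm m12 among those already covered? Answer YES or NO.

YES

[col 0] 0000*, 0001*, 0011*, 0100*, 0110*, 1000*, 1001*, 1100*, 1101*, 1110*, 1111*
[col 1] -000*, -001*, -100*, -110*, 0-00*, 00-1, 000-*, 01-0*, 1-00*, 1-01*, 100-*, 11-0*, 11-1*, 110-*, 111-*
[col 2] --00, -00-, -1-0, 1-0-, 11--
Prime implicants: --00, -00-, -1-0, 00-1, 1-0-, 11--
PI chart (minterm → PIs covering it):
  0 | --00,-00-
  3 | 00-1  (sole → essential)
  4 | --00,-1-0
  6 | -1-0  (sole → essential)
  8 | --00,-00-,1-0-
  9 | -00-,1-0-
  12 | --00,-1-0,1-0-,11--
  13 | 1-0-,11--
  14 | -1-0,11--
  15 | 11--  (sole → essential)
Essential prime implicants: -1-0, 00-1, 11--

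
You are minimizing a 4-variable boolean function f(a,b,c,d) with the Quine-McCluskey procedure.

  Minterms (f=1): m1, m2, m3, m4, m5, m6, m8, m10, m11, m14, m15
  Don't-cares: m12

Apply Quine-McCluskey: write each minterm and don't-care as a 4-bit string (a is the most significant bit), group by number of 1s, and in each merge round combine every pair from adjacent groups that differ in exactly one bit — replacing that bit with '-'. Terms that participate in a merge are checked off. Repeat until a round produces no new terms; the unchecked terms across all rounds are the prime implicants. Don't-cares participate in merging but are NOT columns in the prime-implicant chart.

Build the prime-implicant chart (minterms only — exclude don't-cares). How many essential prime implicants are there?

2

size-2^0 implicants → 0001(✓)  0010(✓)  0011(✓)  0100(✓)  0101(✓)  0110(✓)  1000(✓)  1010(✓)  1011(✓)  1100(✓)  1110(✓)  1111(✓)
size-2^1 implicants → -010(✓)  -011(✓)  -100(✓)  -110(✓)  0-01  0-10(✓)  00-1  001-(✓)  01-0(✓)  010-  1-00(✓)  1-10(✓)  1-11(✓)  10-0(✓)  101-(✓)  11-0(✓)  111-(✓)
size-2^2 implicants → --10  -01-  -1-0  1--0  1-1-
Unchecked terms (primes): --10, -01-, -1-0, 0-01, 00-1, 010-, 1--0, 1-1-
Minterm coverage:
  m1 ⊆ 0-01,00-1
  m2 ⊆ --10,-01-
  m3 ⊆ -01-,00-1
  m4 ⊆ -1-0,010-
  m5 ⊆ 0-01,010-
  m6 ⊆ --10,-1-0
  m8 ⊆ 1--0 [E]
  m10 ⊆ --10,-01-,1--0,1-1-
  m11 ⊆ -01-,1-1-
  m14 ⊆ --10,-1-0,1--0,1-1-
  m15 ⊆ 1-1- [E]
E = {1--0, 1-1-}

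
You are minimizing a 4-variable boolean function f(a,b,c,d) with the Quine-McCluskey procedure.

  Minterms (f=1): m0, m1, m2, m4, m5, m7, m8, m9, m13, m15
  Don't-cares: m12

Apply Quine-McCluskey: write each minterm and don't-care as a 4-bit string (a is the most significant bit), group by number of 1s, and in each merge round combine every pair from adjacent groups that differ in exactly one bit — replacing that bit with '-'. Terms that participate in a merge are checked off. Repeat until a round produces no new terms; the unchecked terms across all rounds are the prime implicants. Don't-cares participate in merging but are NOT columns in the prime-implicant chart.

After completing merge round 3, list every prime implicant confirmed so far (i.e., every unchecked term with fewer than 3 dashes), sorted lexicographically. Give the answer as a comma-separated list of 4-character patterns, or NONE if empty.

-1-1, 00-0

size-2^0 implicants → 0000(✓)  0001(✓)  0010(✓)  0100(✓)  0101(✓)  0111(✓)  1000(✓)  1001(✓)  1100(✓)  1101(✓)  1111(✓)
size-2^1 implicants → -000(✓)  -001(✓)  -100(✓)  -101(✓)  -111(✓)  0-00(✓)  0-01(✓)  00-0  000-(✓)  01-1(✓)  010-(✓)  1-00(✓)  1-01(✓)  100-(✓)  11-1(✓)  110-(✓)
size-2^2 implicants → --00(✓)  --01(✓)  -00-(✓)  -1-1  -10-(✓)  0-0-(✓)  1-0-(✓)
size-2^3 implicants → --0-
Unchecked terms (primes): --0-, -1-1, 00-0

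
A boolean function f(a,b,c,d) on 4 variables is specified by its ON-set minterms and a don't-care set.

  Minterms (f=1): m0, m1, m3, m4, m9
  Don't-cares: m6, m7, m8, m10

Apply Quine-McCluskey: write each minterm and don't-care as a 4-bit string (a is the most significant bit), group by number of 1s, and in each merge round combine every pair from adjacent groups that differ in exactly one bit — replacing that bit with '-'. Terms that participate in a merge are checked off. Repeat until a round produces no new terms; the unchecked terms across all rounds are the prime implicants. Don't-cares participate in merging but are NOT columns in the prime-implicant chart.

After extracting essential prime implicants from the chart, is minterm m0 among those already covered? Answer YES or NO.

size-2^0 implicants → 0000(✓)  0001(✓)  0011(✓)  0100(✓)  0110(✓)  0111(✓)  1000(✓)  1001(✓)  1010(✓)
size-2^1 implicants → -000(✓)  -001(✓)  0-00  0-11  00-1  000-(✓)  01-0  011-  10-0  100-(✓)
size-2^2 implicants → -00-
Unchecked terms (primes): -00-, 0-00, 0-11, 00-1, 01-0, 011-, 10-0
Minterm coverage:
  m0 ⊆ -00-,0-00
  m1 ⊆ -00-,00-1
  m3 ⊆ 0-11,00-1
  m4 ⊆ 0-00,01-0
  m9 ⊆ -00- [E]
E = {-00-}

YES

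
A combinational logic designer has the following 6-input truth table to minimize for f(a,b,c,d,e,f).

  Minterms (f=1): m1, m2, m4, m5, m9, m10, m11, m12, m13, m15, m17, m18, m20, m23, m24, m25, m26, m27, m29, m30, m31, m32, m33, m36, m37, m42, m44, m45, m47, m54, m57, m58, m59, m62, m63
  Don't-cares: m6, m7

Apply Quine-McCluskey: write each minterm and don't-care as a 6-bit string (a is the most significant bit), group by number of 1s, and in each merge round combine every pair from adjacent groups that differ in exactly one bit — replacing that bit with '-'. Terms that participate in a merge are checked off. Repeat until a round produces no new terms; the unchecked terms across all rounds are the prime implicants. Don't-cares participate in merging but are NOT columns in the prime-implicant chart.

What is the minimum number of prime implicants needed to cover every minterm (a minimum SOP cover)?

13

[col 0] 000001*, 000010*, 000100*, 000101*, 000110*, 000111*, 001001*, 001010*, 001011*, 001100*, 001101*, 001111*, 010001*, 010010*, 010100*, 010111*, 011000*, 011001*, 011010*, 011011*, 011101*, 011110*, 011111*, 100000*, 100001*, 100100*, 100101*, 101010*, 101100*, 101101*, 101111*, 110110*, 111001*, 111010*, 111011*, 111110*, 111111*
[col 1] -00001*, -00100*, -00101*, -01010*, -01100*, -01101*, -01111*, -11001*, -11010*, -11011*, -11110*, -11111*, 0-0001*, 0-0010*, 0-0100, 0-0111*, 0-1001*, 0-1010*, 0-1011*, 0-1101*, 0-1111*, 00-001*, 00-010*, 00-100*, 00-101*, 00-111*, 000-01*, 000-10, 0001-0*, 0001-1*, 00010-*, 00011-*, 001-01*, 001-11*, 0010-1*, 00101-*, 0011-1*, 00110-*, 01-001*, 01-010*, 01-111*, 011-01*, 011-10*, 011-11*, 0110-0*, 0110-1*, 01100-*, 01101-*, 0111-1*, 01111-*, 1-1010*, 1-1111*, 10-100*, 10-101*, 100-00*, 100-01*, 10000-*, 10010-*, 1011-1*, 10110-*, 11-110, 111-10*, 111-11*, 1110-1*, 11101-*, 11111-*
[col 2] --1010, --1111, -0-100*, -0-101*, -00-01, -0010-*, -011-1, -0110-*, -11-10*, -11-11*, -110-1, -1101-*, -1111-*, 0--001, 0--010, 0--111, 0-1-01*, 0-1-11*, 0-10-1*, 0-101-, 0-11-1*, 00--01, 00-1-1, 00-10-*, 0001--, 001--1*, 011--1*, 011-1-*, 0110--, 10-10-*, 100-0-, 111-1-*
[col 3] -0-10-, -11-1-, 0-1--1
Prime implicants: --1010, --1111, -0-10-, -00-01, -011-1, -11-1-, -110-1, 0--001, 0--010, 0--111, 0-0100, 0-1--1, 0-101-, 00--01, 00-1-1, 000-10, 0001--, 0110--, 100-0-, 11-110
PI chart (minterm → PIs covering it):
  1 | -00-01,0--001,00--01
  2 | 0--010,000-10
  4 | -0-10-,0-0100,0001--
  5 | -0-10-,-00-01,00--01,00-1-1,0001--
  9 | 0--001,0-1--1,00--01
  10 | --1010,0--010,0-101-
  11 | 0-1--1,0-101-
  12 | -0-10-  (sole → essential)
  13 | -0-10-,-011-1,0-1--1,00--01,00-1-1
  15 | --1111,-011-1,0--111,0-1--1,00-1-1
  17 | 0--001  (sole → essential)
  18 | 0--010  (sole → essential)
  20 | 0-0100  (sole → essential)
  23 | 0--111  (sole → essential)
  24 | 0110--  (sole → essential)
  25 | -110-1,0--001,0-1--1,0110--
  26 | --1010,-11-1-,0--010,0-101-,0110--
  27 | -11-1-,-110-1,0-1--1,0-101-,0110--
  29 | 0-1--1  (sole → essential)
  30 | -11-1-  (sole → essential)
  31 | --1111,-11-1-,0--111,0-1--1
  32 | 100-0-  (sole → essential)
  33 | -00-01,100-0-
  36 | -0-10-,100-0-
  37 | -0-10-,-00-01,100-0-
  42 | --1010  (sole → essential)
  44 | -0-10-  (sole → essential)
  45 | -0-10-,-011-1
  47 | --1111,-011-1
  54 | 11-110  (sole → essential)
  57 | -110-1  (sole → essential)
  58 | --1010,-11-1-
  59 | -11-1-,-110-1
  62 | -11-1-,11-110
  63 | --1111,-11-1-
Essential prime implicants: --1010, -0-10-, -11-1-, -110-1, 0--001, 0--010, 0--111, 0-0100, 0-1--1, 0110--, 100-0-, 11-110
Petrick residual → --1111
Minimum SOP uses 13 PIs: cd'ef' + cdef + b'de' + bce + bcd'f + a'd'e'f + a'd'ef' + a'def + a'c'de'f' + a'cf + a'bcd' + ab'c'e' + abdef'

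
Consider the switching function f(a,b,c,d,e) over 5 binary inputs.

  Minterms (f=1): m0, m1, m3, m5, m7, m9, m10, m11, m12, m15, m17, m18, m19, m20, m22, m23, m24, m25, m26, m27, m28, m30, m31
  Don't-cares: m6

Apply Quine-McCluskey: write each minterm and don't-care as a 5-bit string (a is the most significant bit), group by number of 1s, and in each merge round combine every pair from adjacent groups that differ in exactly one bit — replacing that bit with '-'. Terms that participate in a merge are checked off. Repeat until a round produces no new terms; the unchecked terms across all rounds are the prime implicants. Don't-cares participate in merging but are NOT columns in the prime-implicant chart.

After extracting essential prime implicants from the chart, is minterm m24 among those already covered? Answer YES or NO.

size-2^0 implicants → 00000(✓)  00001(✓)  00011(✓)  00101(✓)  00110(✓)  00111(✓)  01001(✓)  01010(✓)  01011(✓)  01100(✓)  01111(✓)  10001(✓)  10010(✓)  10011(✓)  10100(✓)  10110(✓)  10111(✓)  11000(✓)  11001(✓)  11010(✓)  11011(✓)  11100(✓)  11110(✓)  11111(✓)
size-2^1 implicants → -0001(✓)  -0011(✓)  -0110(✓)  -0111(✓)  -1001(✓)  -1010(✓)  -1011(✓)  -1100  -1111(✓)  0-001(✓)  0-011(✓)  0-111(✓)  00-01(✓)  00-11(✓)  000-1(✓)  0000-  001-1(✓)  0011-(✓)  01-11(✓)  010-1(✓)  0101-(✓)  1-001(✓)  1-010(✓)  1-011(✓)  1-100(✓)  1-110(✓)  1-111(✓)  10-10(✓)  10-11(✓)  100-1(✓)  1001-(✓)  101-0(✓)  1011-(✓)  11-00(✓)  11-10(✓)  11-11(✓)  110-0(✓)  110-1(✓)  1100-(✓)  1101-(✓)  111-0(✓)  1111-(✓)
size-2^2 implicants → --001(✓)  --011(✓)  --111(✓)  -0-11(✓)  -00-1(✓)  -011-  -1-11(✓)  -10-1(✓)  -101-  0--11(✓)  0-0-1(✓)  00--1  1--10(✓)  1--11(✓)  1-0-1(✓)  1-01-(✓)  1-1-0  1-11-(✓)  10-1-(✓)  11--0  11-1-(✓)  110--
size-2^3 implicants → ---11  --0-1  1--1-
Unchecked terms (primes): ---11, --0-1, -011-, -101-, -1100, 00--1, 0000-, 1--1-, 1-1-0, 11--0, 110--
Minterm coverage:
  m0 ⊆ 0000- [E]
  m1 ⊆ --0-1,00--1,0000-
  m3 ⊆ ---11,--0-1,00--1
  m5 ⊆ 00--1 [E]
  m7 ⊆ ---11,-011-,00--1
  m9 ⊆ --0-1 [E]
  m10 ⊆ -101- [E]
  m11 ⊆ ---11,--0-1,-101-
  m12 ⊆ -1100 [E]
  m15 ⊆ ---11 [E]
  m17 ⊆ --0-1 [E]
  m18 ⊆ 1--1- [E]
  m19 ⊆ ---11,--0-1,1--1-
  m20 ⊆ 1-1-0 [E]
  m22 ⊆ -011-,1--1-,1-1-0
  m23 ⊆ ---11,-011-,1--1-
  m24 ⊆ 11--0,110--
  m25 ⊆ --0-1,110--
  m26 ⊆ -101-,1--1-,11--0,110--
  m27 ⊆ ---11,--0-1,-101-,1--1-,110--
  m28 ⊆ -1100,1-1-0,11--0
  m30 ⊆ 1--1-,1-1-0,11--0
  m31 ⊆ ---11,1--1-
E = {---11, --0-1, -101-, -1100, 00--1, 0000-, 1--1-, 1-1-0}

NO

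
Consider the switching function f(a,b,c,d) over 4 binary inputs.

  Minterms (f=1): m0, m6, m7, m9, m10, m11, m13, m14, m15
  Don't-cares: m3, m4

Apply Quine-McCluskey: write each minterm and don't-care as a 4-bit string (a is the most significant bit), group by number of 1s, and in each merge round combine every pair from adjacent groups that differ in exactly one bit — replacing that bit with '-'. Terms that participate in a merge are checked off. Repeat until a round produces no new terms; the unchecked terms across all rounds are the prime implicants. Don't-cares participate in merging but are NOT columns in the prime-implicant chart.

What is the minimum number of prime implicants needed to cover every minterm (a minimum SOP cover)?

[col 0] 0000*, 0011*, 0100*, 0110*, 0111*, 1001*, 1010*, 1011*, 1101*, 1110*, 1111*
[col 1] -011*, -110*, -111*, 0-00, 0-11*, 01-0, 011-*, 1-01*, 1-10*, 1-11*, 10-1*, 101-*, 11-1*, 111-*
[col 2] --11, -11-, 1--1, 1-1-
Prime implicants: --11, -11-, 0-00, 01-0, 1--1, 1-1-
PI chart (minterm → PIs covering it):
  0 | 0-00  (sole → essential)
  6 | -11-,01-0
  7 | --11,-11-
  9 | 1--1  (sole → essential)
  10 | 1-1-  (sole → essential)
  11 | --11,1--1,1-1-
  13 | 1--1  (sole → essential)
  14 | -11-,1-1-
  15 | --11,-11-,1--1,1-1-
Essential prime implicants: 0-00, 1--1, 1-1-
Petrick residual → -11-
Minimum SOP uses 4 PIs: bc + a'c'd' + ad + ac

4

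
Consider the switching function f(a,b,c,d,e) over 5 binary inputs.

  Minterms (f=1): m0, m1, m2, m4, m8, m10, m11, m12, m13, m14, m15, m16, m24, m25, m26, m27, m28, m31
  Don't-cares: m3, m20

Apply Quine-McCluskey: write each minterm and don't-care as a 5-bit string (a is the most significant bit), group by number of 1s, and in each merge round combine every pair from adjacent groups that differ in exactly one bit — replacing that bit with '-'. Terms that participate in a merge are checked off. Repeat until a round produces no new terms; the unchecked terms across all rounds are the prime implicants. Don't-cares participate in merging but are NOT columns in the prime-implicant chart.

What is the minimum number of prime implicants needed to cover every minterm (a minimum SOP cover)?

size-2^0 implicants → 00000(✓)  00001(✓)  00010(✓)  00011(✓)  00100(✓)  01000(✓)  01010(✓)  01011(✓)  01100(✓)  01101(✓)  01110(✓)  01111(✓)  10000(✓)  10100(✓)  11000(✓)  11001(✓)  11010(✓)  11011(✓)  11100(✓)  11111(✓)
size-2^1 implicants → -0000(✓)  -0100(✓)  -1000(✓)  -1010(✓)  -1011(✓)  -1100(✓)  -1111(✓)  0-000(✓)  0-010(✓)  0-011(✓)  0-100(✓)  00-00(✓)  000-0(✓)  000-1(✓)  0000-(✓)  0001-(✓)  01-00(✓)  01-10(✓)  01-11(✓)  010-0(✓)  0101-(✓)  011-0(✓)  011-1(✓)  0110-(✓)  0111-(✓)  1-000(✓)  1-100(✓)  10-00(✓)  11-00(✓)  11-11(✓)  110-0(✓)  110-1(✓)  1100-(✓)  1101-(✓)
size-2^2 implicants → --000(✓)  --100(✓)  -0-00(✓)  -1-00(✓)  -1-11  -10-0  -101-  0--00(✓)  0-0-0  0-01-  000--  01--0  01-1-  011--  1--00(✓)  110--
size-2^3 implicants → ---00
Unchecked terms (primes): ---00, -1-11, -10-0, -101-, 0-0-0, 0-01-, 000--, 01--0, 01-1-, 011--, 110--
Minterm coverage:
  m0 ⊆ ---00,0-0-0,000--
  m1 ⊆ 000-- [E]
  m2 ⊆ 0-0-0,0-01-,000--
  m4 ⊆ ---00 [E]
  m8 ⊆ ---00,-10-0,0-0-0,01--0
  m10 ⊆ -10-0,-101-,0-0-0,0-01-,01--0,01-1-
  m11 ⊆ -1-11,-101-,0-01-,01-1-
  m12 ⊆ ---00,01--0,011--
  m13 ⊆ 011-- [E]
  m14 ⊆ 01--0,01-1-,011--
  m15 ⊆ -1-11,01-1-,011--
  m16 ⊆ ---00 [E]
  m24 ⊆ ---00,-10-0,110--
  m25 ⊆ 110-- [E]
  m26 ⊆ -10-0,-101-,110--
  m27 ⊆ -1-11,-101-,110--
  m28 ⊆ ---00 [E]
  m31 ⊆ -1-11 [E]
E = {---00, -1-11, 000--, 011--, 110--}
Petrick residual → -10-0
Cover = d'e' + bde + bc'e' + a'b'c' + a'bc + abc'  |cover|=6

6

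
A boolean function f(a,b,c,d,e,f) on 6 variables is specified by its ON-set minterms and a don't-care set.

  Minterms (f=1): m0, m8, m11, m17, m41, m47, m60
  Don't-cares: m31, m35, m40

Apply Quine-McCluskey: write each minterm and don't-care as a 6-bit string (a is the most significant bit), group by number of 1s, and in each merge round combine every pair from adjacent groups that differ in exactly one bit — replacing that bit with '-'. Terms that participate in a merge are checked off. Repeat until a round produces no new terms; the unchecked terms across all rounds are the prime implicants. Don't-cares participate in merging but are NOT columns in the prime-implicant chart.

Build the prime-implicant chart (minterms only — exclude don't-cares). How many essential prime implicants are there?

6

Round 0: 000000✓ 001000✓ 001011 010001 011111 100011 101000✓ 101001✓ 101111 111100
Round 1: -01000 00-000 10100-
PIs = {-01000, 00-000, 001011, 010001, 011111, 100011, 10100-, 101111, 111100}
Coverage chart:
  m0: 00-000 ←essential
  m8: -01000,00-000
  m11: 001011 ←essential
  m17: 010001 ←essential
  m41: 10100- ←essential
  m47: 101111 ←essential
  m60: 111100 ←essential
Essential: 00-000, 001011, 010001, 10100-, 101111, 111100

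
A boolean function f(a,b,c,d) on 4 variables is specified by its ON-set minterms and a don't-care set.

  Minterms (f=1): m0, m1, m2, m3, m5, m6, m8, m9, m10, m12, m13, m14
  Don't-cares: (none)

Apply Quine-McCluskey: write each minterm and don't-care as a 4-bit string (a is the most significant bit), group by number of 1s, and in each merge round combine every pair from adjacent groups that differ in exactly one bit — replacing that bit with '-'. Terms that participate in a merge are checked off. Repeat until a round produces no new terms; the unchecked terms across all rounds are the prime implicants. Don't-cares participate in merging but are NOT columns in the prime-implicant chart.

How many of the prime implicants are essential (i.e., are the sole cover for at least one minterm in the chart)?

[col 0] 0000*, 0001*, 0010*, 0011*, 0101*, 0110*, 1000*, 1001*, 1010*, 1100*, 1101*, 1110*
[col 1] -000*, -001*, -010*, -101*, -110*, 0-01*, 0-10*, 00-0*, 00-1*, 000-*, 001-*, 1-00*, 1-01*, 1-10*, 10-0*, 100-*, 11-0*, 110-*
[col 2] --01, --10, -0-0, -00-, 00--, 1--0, 1-0-
Prime implicants: --01, --10, -0-0, -00-, 00--, 1--0, 1-0-
PI chart (minterm → PIs covering it):
  0 | -0-0,-00-,00--
  1 | --01,-00-,00--
  2 | --10,-0-0,00--
  3 | 00--  (sole → essential)
  5 | --01  (sole → essential)
  6 | --10  (sole → essential)
  8 | -0-0,-00-,1--0,1-0-
  9 | --01,-00-,1-0-
  10 | --10,-0-0,1--0
  12 | 1--0,1-0-
  13 | --01,1-0-
  14 | --10,1--0
Essential prime implicants: --01, --10, 00--

3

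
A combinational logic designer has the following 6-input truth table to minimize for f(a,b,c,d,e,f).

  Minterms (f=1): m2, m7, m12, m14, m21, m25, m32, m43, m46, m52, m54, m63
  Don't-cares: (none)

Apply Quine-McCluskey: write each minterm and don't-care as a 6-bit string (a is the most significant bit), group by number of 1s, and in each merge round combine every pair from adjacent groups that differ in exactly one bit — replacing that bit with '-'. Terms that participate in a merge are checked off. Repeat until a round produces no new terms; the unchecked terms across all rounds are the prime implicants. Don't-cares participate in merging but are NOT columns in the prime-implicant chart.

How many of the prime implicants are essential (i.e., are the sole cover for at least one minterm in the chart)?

Round 0: 000010 000111 001100✓ 001110✓ 010101 011001 100000 101011 101110✓ 110100✓ 110110✓ 111111
Round 1: -01110 0011-0 1101-0
PIs = {-01110, 000010, 000111, 0011-0, 010101, 011001, 100000, 101011, 1101-0, 111111}
Coverage chart:
  m2: 000010 ←essential
  m7: 000111 ←essential
  m12: 0011-0 ←essential
  m14: -01110,0011-0
  m21: 010101 ←essential
  m25: 011001 ←essential
  m32: 100000 ←essential
  m43: 101011 ←essential
  m46: -01110 ←essential
  m52: 1101-0 ←essential
  m54: 1101-0 ←essential
  m63: 111111 ←essential
Essential: -01110, 000010, 000111, 0011-0, 010101, 011001, 100000, 101011, 1101-0, 111111

10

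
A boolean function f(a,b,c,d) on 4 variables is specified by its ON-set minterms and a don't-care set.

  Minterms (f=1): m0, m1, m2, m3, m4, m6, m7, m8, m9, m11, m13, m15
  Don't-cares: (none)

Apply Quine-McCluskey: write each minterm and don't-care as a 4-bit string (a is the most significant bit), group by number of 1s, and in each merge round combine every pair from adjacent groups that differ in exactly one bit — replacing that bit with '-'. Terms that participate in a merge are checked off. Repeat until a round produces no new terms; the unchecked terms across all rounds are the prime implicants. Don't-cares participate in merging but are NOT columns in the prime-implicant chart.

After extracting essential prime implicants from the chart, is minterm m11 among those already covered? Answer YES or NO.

Round 0: 0000✓ 0001✓ 0010✓ 0011✓ 0100✓ 0110✓ 0111✓ 1000✓ 1001✓ 1011✓ 1101✓ 1111✓
Round 1: -000✓ -001✓ -011✓ -111✓ 0-00✓ 0-10✓ 0-11✓ 00-0✓ 00-1✓ 000-✓ 001-✓ 01-0✓ 011-✓ 1-01✓ 1-11✓ 10-1✓ 100-✓ 11-1✓
Round 2: --11 -0-1 -00- 0--0 0-1- 00-- 1--1
PIs = {--11, -0-1, -00-, 0--0, 0-1-, 00--, 1--1}
Coverage chart:
  m0: -00-,0--0,00--
  m1: -0-1,-00-,00--
  m2: 0--0,0-1-,00--
  m3: --11,-0-1,0-1-,00--
  m4: 0--0 ←essential
  m6: 0--0,0-1-
  m7: --11,0-1-
  m8: -00- ←essential
  m9: -0-1,-00-,1--1
  m11: --11,-0-1,1--1
  m13: 1--1 ←essential
  m15: --11,1--1
Essential: -00-, 0--0, 1--1

YES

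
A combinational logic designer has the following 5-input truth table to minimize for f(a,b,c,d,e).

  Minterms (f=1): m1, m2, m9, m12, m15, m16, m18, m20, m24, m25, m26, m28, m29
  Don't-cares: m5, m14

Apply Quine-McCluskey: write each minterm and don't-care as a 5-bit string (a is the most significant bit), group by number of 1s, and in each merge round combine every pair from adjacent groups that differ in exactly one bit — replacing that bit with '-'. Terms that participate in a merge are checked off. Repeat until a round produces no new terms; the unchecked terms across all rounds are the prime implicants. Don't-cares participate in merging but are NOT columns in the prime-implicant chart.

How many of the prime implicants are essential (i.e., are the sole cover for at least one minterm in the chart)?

5

size-2^0 implicants → 00001(✓)  00010(✓)  00101(✓)  01001(✓)  01100(✓)  01110(✓)  01111(✓)  10000(✓)  10010(✓)  10100(✓)  11000(✓)  11001(✓)  11010(✓)  11100(✓)  11101(✓)
size-2^1 implicants → -0010  -1001  -1100  0-001  00-01  011-0  0111-  1-000(✓)  1-010(✓)  1-100(✓)  10-00(✓)  100-0(✓)  11-00(✓)  11-01(✓)  110-0(✓)  1100-(✓)  1110-(✓)
size-2^2 implicants → 1--00  1-0-0  11-0-
Unchecked terms (primes): -0010, -1001, -1100, 0-001, 00-01, 011-0, 0111-, 1--00, 1-0-0, 11-0-
Minterm coverage:
  m1 ⊆ 0-001,00-01
  m2 ⊆ -0010 [E]
  m9 ⊆ -1001,0-001
  m12 ⊆ -1100,011-0
  m15 ⊆ 0111- [E]
  m16 ⊆ 1--00,1-0-0
  m18 ⊆ -0010,1-0-0
  m20 ⊆ 1--00 [E]
  m24 ⊆ 1--00,1-0-0,11-0-
  m25 ⊆ -1001,11-0-
  m26 ⊆ 1-0-0 [E]
  m28 ⊆ -1100,1--00,11-0-
  m29 ⊆ 11-0- [E]
E = {-0010, 0111-, 1--00, 1-0-0, 11-0-}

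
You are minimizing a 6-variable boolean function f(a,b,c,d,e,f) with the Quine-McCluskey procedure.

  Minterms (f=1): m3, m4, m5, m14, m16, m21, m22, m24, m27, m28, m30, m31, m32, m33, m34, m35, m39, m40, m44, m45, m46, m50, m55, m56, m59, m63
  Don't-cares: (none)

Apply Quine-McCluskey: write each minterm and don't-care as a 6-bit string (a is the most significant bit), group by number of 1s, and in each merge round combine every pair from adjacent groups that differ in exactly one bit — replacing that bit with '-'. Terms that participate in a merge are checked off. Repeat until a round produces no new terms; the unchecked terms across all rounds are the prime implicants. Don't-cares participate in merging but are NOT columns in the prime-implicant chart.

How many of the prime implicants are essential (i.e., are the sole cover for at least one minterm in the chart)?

9

size-2^0 implicants → 000011(✓)  000100(✓)  000101(✓)  001110(✓)  010000(✓)  010101(✓)  010110(✓)  011000(✓)  011011(✓)  011100(✓)  011110(✓)  011111(✓)  100000(✓)  100001(✓)  100010(✓)  100011(✓)  100111(✓)  101000(✓)  101100(✓)  101101(✓)  101110(✓)  110010(✓)  110111(✓)  111000(✓)  111011(✓)  111111(✓)
size-2^1 implicants → -00011  -01110  -11000  -11011(✓)  -11111(✓)  0-0101  0-1110  00010-  01-000  01-110  011-00  011-11(✓)  0111-0  01111-  1-0010  1-0111  1-1000  10-000  100-11  1000-0(✓)  1000-1(✓)  10000-(✓)  10001-(✓)  101-00  1011-0  10110-  11-111  111-11(✓)
size-2^2 implicants → -11-11  1000--
Unchecked terms (primes): -00011, -01110, -11-11, -11000, 0-0101, 0-1110, 00010-, 01-000, 01-110, 011-00, 0111-0, 01111-, 1-0010, 1-0111, 1-1000, 10-000, 100-11, 1000--, 101-00, 1011-0, 10110-, 11-111
Minterm coverage:
  m3 ⊆ -00011 [E]
  m4 ⊆ 00010- [E]
  m5 ⊆ 0-0101,00010-
  m14 ⊆ -01110,0-1110
  m16 ⊆ 01-000 [E]
  m21 ⊆ 0-0101 [E]
  m22 ⊆ 01-110 [E]
  m24 ⊆ -11000,01-000,011-00
  m27 ⊆ -11-11 [E]
  m28 ⊆ 011-00,0111-0
  m30 ⊆ 0-1110,01-110,0111-0,01111-
  m31 ⊆ -11-11,01111-
  m32 ⊆ 10-000,1000--
  m33 ⊆ 1000-- [E]
  m34 ⊆ 1-0010,1000--
  m35 ⊆ -00011,100-11,1000--
  m39 ⊆ 1-0111,100-11
  m40 ⊆ 1-1000,10-000,101-00
  m44 ⊆ 101-00,1011-0,10110-
  m45 ⊆ 10110- [E]
  m46 ⊆ -01110,1011-0
  m50 ⊆ 1-0010 [E]
  m55 ⊆ 1-0111,11-111
  m56 ⊆ -11000,1-1000
  m59 ⊆ -11-11 [E]
  m63 ⊆ -11-11,11-111
E = {-00011, -11-11, 0-0101, 00010-, 01-000, 01-110, 1-0010, 1000--, 10110-}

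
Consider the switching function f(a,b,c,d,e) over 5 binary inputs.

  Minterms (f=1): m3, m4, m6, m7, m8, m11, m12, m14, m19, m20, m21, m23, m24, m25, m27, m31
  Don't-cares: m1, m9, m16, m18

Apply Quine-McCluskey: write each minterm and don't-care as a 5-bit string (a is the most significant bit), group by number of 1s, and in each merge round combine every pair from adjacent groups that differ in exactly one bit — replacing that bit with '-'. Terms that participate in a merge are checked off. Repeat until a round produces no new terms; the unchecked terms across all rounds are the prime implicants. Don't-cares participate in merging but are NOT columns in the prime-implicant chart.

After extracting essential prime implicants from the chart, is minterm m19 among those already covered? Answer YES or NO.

YES

Round 0: 00001✓ 00011✓ 00100✓ 00110✓ 00111✓ 01000✓ 01001✓ 01011✓ 01100✓ 01110✓ 10000✓ 10010✓ 10011✓ 10100✓ 10101✓ 10111✓ 11000✓ 11001✓ 11011✓ 11111✓
Round 1: -0011✓ -0100 -0111✓ -1000✓ -1001✓ -1011✓ 0-001✓ 0-011✓ 0-100✓ 0-110✓ 00-11✓ 000-1✓ 001-0✓ 0011- 01-00 010-1✓ 0100-✓ 011-0✓ 1-000 1-011✓ 1-111✓ 10-00 10-11✓ 100-0 1001- 101-1 1010- 11-11✓ 110-1✓ 1100-✓
Round 2: --011 -0-11 -10-1 -100- 0-0-1 0-1-0 1--11
PIs = {--011, -0-11, -0100, -10-1, -100-, 0-0-1, 0-1-0, 0011-, 01-00, 1--11, 1-000, 10-00, 100-0, 1001-, 101-1, 1010-}
Coverage chart:
  m3: --011,-0-11,0-0-1
  m4: -0100,0-1-0
  m6: 0-1-0,0011-
  m7: -0-11,0011-
  m8: -100-,01-00
  m11: --011,-10-1,0-0-1
  m12: 0-1-0,01-00
  m14: 0-1-0 ←essential
  m19: --011,-0-11,1--11,1001-
  m20: -0100,10-00,1010-
  m21: 101-1,1010-
  m23: -0-11,1--11,101-1
  m24: -100-,1-000
  m25: -10-1,-100-
  m27: --011,-10-1,1--11
  m31: 1--11 ←essential
Essential: 0-1-0, 1--11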